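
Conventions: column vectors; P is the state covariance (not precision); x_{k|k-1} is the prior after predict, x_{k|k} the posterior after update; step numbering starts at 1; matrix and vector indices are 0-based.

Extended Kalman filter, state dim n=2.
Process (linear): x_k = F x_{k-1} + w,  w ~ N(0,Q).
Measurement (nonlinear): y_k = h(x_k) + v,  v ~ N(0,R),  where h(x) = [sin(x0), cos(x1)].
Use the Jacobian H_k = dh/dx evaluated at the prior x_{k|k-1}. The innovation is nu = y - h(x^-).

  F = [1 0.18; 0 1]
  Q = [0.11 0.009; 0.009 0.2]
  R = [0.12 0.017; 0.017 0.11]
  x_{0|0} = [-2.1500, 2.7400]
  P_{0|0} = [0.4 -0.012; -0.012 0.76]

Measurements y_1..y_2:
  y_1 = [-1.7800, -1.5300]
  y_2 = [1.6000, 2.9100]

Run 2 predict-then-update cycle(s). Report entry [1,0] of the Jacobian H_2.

H_jac[1,0] = 0.0000

step 1: x^-=[-1.6568, 2.7400]  P^-=[0.5303 0.1338; 0.1338 0.9600]  H_jac=[-0.0859 0.0000; 0.0000 -0.3909]  S=[0.1239 0.0215; 0.0215 0.2567]  K=[-0.3372 -0.1755; 0.1632 -1.4756]  nu=[-0.7837, -0.6096]  x^+=[-1.2856, 3.5116]  P^+=[0.5058 0.0641; 0.0641 0.4082]
step 2: x^-=[-0.6535, 3.5116]  P^-=[0.6521 0.1465; 0.1465 0.6082]  H_jac=[0.7940 0.0000; 0.0000 0.3616]  S=[0.5310 0.0591; 0.0591 0.1895]  K=[0.9777 -0.0251; 0.0932 1.1313]  nu=[2.2080, 3.8423]  x^+=[1.4086, 8.0643]  P^+=[0.1472 0.0383; 0.0383 0.3485]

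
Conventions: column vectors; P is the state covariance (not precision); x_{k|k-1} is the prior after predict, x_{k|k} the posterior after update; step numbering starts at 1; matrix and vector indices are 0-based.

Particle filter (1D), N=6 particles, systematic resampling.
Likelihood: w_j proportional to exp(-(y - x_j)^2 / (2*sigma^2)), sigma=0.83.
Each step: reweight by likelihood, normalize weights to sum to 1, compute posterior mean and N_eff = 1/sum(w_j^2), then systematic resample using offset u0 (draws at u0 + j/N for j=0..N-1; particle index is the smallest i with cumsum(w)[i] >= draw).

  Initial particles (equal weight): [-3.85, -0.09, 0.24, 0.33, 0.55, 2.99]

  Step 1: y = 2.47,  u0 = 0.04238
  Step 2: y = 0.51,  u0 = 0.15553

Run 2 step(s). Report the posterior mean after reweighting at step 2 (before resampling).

step 1: w=[0.0000, 0.0089, 0.0281, 0.0374, 0.0716, 0.8540]  mean=2.6110  Neff=1.3575  idx=[3, 5, 5, 5, 5, 5]
step 2: w=[0.9443, 0.0111, 0.0111, 0.0111, 0.0111, 0.0111]  mean=0.4781  Neff=1.1206  idx=[0, 0, 0, 0, 0, 4]

post_mean = 0.4781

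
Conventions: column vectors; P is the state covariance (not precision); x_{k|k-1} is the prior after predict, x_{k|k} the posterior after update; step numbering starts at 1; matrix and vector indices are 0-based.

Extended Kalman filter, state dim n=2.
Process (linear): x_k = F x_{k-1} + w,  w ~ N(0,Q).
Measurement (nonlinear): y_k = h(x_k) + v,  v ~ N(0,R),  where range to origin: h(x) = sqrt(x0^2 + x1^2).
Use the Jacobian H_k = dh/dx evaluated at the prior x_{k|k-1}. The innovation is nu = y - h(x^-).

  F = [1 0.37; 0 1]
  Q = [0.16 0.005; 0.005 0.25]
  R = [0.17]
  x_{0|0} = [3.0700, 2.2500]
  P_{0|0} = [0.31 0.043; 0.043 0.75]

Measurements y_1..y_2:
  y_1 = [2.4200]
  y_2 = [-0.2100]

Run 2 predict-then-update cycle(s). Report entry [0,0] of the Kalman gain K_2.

step 1: x^-=[3.9025, 2.2500]  P^-=[0.6045 0.3255; 0.3255 1.0000]  H_jac=[0.8663 0.4995]  S=[1.1549]  K=[0.5942; 0.6767]  nu=[-2.0847]  x^+=[2.6637, 0.8394]  P^+=[0.1967 -0.1389; -0.1389 0.4712]
step 2: x^-=[2.9743, 0.8394]  P^-=[0.3184 0.0405; 0.0405 0.7212]  H_jac=[0.9624 0.2716]  S=[0.5393]  K=[0.5886; 0.4354]  nu=[-3.3004]  x^+=[1.0315, -0.5977]  P^+=[0.1316 -0.0978; -0.0978 0.6190]

K[0,0] = 0.5886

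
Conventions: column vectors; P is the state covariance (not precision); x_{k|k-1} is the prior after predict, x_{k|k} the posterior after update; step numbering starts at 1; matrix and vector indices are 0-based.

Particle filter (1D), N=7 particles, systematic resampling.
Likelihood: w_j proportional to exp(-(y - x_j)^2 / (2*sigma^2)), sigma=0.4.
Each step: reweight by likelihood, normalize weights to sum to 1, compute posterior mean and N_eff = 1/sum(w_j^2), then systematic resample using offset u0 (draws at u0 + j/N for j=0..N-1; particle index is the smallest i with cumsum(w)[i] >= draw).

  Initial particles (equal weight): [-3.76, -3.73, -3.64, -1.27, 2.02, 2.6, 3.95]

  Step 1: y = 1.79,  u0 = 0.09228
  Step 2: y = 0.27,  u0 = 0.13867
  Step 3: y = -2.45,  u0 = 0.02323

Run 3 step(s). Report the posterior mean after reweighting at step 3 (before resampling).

post_mean = 2.0200

step 1: w=[0.0000, 0.0000, 0.0000, 0.0000, 0.8682, 0.1318, 0.0000]  mean=2.0965  Neff=1.2968  idx=[4, 4, 4, 4, 4, 4, 5]
step 2: w=[0.1666, 0.1666, 0.1666, 0.1666, 0.1666, 0.1666, 0.0001]  mean=2.0201  Neff=6.0012  idx=[0, 1, 2, 3, 4, 5, 5]
step 3: w=[0.1429, 0.1429, 0.1429, 0.1429, 0.1429, 0.1429, 0.1429]  mean=2.0200  Neff=7.0000  idx=[0, 1, 2, 3, 4, 5, 6]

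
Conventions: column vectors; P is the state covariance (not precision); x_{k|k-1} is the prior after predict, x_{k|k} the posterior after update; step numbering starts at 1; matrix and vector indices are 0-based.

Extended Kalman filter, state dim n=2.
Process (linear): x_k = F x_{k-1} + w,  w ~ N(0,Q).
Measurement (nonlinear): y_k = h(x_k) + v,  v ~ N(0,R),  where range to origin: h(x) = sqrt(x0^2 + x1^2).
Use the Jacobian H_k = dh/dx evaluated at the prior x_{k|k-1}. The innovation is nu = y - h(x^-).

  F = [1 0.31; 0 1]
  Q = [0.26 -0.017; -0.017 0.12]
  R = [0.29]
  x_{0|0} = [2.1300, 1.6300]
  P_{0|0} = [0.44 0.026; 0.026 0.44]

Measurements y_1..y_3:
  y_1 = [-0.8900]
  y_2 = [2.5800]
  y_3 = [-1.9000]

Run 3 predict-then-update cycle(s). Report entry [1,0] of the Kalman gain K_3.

K[1,0] = 0.3244

step 1: x^-=[2.6353, 1.6300]  P^-=[0.7584 0.1454; 0.1454 0.5600]  H_jac=[0.8505 0.5260]  S=[1.1236]  K=[0.6421; 0.3722]  nu=[-3.9887]  x^+=[0.0741, 0.1453]  P^+=[0.2951 -0.1232; -0.1232 0.4043]
step 2: x^-=[0.1192, 0.1453]  P^-=[0.5176 -0.0148; -0.0148 0.5243]  H_jac=[0.6341 0.7732]  S=[0.7971]  K=[0.3974; 0.4968]  nu=[2.3921]  x^+=[1.0698, 1.3338]  P^+=[0.3917 -0.1722; -0.1722 0.3276]
step 3: x^-=[1.4833, 1.3338]  P^-=[0.5764 -0.0877; -0.0877 0.4476]  H_jac=[0.7436 0.6686]  S=[0.7217]  K=[0.5127; 0.3244]  nu=[-3.8948]  x^+=[-0.5137, 0.0705]  P^+=[0.3867 -0.2077; -0.2077 0.3716]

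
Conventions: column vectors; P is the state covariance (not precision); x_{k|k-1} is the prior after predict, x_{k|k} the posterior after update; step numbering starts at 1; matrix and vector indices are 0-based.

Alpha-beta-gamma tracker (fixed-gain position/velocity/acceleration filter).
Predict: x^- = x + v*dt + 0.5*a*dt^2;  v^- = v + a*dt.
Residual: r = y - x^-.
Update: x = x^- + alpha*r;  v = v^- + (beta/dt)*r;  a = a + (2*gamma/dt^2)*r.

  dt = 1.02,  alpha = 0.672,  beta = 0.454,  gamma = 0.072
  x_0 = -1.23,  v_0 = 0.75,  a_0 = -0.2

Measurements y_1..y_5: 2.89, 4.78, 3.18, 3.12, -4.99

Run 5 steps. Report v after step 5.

v_post = -4.5318

step 1: x_pred=-0.5690  r=3.4590  x^+=1.7554  v^+=2.0856  a^+=0.2788
step 2: x_pred=4.0278  r=0.7522  x^+=4.5333  v^+=2.7048  a^+=0.3829
step 3: x_pred=7.4913  r=-4.3113  x^+=4.5941  v^+=1.1763  a^+=-0.2138
step 4: x_pred=5.6827  r=-2.5627  x^+=3.9606  v^+=-0.1824  a^+=-0.5685
step 5: x_pred=3.4787  r=-8.4687  x^+=-2.2123  v^+=-4.5318  a^+=-1.7407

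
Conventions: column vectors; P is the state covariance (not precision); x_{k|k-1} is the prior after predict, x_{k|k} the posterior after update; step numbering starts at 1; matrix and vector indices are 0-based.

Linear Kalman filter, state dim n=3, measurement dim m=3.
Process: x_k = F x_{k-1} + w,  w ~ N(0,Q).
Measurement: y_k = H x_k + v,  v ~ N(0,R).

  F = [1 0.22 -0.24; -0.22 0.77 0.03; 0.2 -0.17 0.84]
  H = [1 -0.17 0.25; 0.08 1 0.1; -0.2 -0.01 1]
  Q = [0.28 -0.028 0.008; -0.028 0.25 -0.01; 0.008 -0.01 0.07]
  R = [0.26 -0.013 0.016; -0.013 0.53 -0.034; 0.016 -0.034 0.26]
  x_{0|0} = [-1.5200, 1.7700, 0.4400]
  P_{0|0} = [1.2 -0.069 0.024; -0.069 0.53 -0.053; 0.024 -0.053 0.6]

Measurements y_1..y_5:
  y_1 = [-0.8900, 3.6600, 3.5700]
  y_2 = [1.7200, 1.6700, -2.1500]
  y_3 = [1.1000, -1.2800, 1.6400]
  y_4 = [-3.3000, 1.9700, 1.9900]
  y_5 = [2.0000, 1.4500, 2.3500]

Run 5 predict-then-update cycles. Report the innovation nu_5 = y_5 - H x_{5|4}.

innov = [4.1373, 0.4020, 1.7608]

step 1: x^-=[-1.2362, 1.7105, -0.2353]  P^-=[1.5039 -0.2449 0.1230; -0.2449 0.6435 -0.1686; 0.1230 -0.1686 0.5846]  S=[1.9781 -0.2535 0.0025; -0.2535 1.1180 -0.1179; 0.0025 -0.1179 0.8580]  K=[0.8050 0.0612 -0.1983; -0.1357 0.5040 -0.0772; 0.1515 0.0138 0.6561]  nu=[0.6958, 2.0719, 3.5752]  x^+=[-1.2582, 2.3842, 2.2444]  P^+=[0.2072 0.0121 0.0008; 0.0121 0.2740 -0.0342; 0.0008 -0.0342 0.1724]
step 2: x^-=[-1.2724, 2.1800, 1.2283]  P^-=[0.5189 -0.0135 -0.0042; -0.0135 0.4169 -0.0704; -0.0042 -0.0704 0.2170]  S=[0.8130 -0.0672 -0.0250; -0.0672 0.9361 -0.0927; -0.0250 -0.0927 0.5009]  K=[0.6393 0.0582 -0.1726; -0.0927 0.4231 -0.0699; 0.0897 -0.0024 0.4404]  nu=[3.0559, -0.5311, -3.6110]  x^+=[1.2738, 1.9245, -0.0868]  P^+=[0.1661 0.0155 -0.0033; 0.0155 0.2295 -0.0287; -0.0033 -0.0287 0.1151]
step 3: x^-=[1.7180, 1.1990, -0.1454]  P^-=[0.4753 -0.0105 -0.0015; -0.0105 0.3877 -0.0593; -0.0015 -0.0593 0.1705]  S=[0.7650 -0.0610 -0.0273; -0.0610 0.9089 -0.0856; -0.0273 -0.0856 0.4513]  K=[0.6217 0.0562 -0.1656; -0.0891 0.4072 -0.0634; 0.0802 -0.0051 0.3837]  nu=[-0.3778, -2.6019, 2.1409]  x^+=[0.9823, 0.0375, 0.6590]  P^+=[0.1614 0.0147 -0.0026; 0.0147 0.2206 -0.0266; -0.0026 -0.0266 0.1004]
step 4: x^-=[0.8324, -0.1675, 0.7437]  P^-=[0.4684 -0.0117 0.0019; -0.0117 0.3825 -0.0573; 0.0019 -0.0573 0.1594]  S=[0.7592 -0.0613 -0.0258; -0.0613 0.9038 -0.0841; -0.0258 -0.0841 0.4385]  K=[0.6192 0.0556 -0.1620; -0.0895 0.4041 -0.0617; 0.0798 -0.0059 0.3675]  nu=[-4.3468, 1.9965, 1.4111]  x^+=[-1.9766, 0.9410, 0.9036]  P^+=[0.1606 0.0143 -0.0018; 0.0143 0.2189 -0.0262; -0.0018 -0.0262 0.0964]
step 5: x^-=[-1.9865, 1.1866, 0.2037]  P^-=[0.4666 -0.0121 0.0033; -0.0121 0.3816 -0.0570; 0.0033 -0.0570 0.1567]  S=[0.7581 -0.0615 -0.0248; -0.0615 0.9029 -0.0839; -0.0248 -0.0839 0.4351]  K=[0.6186 0.0555 -0.1606; -0.0897 0.4035 -0.0615; 0.0802 -0.0063 0.3632]  nu=[4.1373, 0.4020, 1.7608]  x^+=[0.3123, 0.8694, 1.1726]  P^+=[0.1603 0.0141 -0.0015; 0.0141 0.2186 -0.0261; -0.0015 -0.0261 0.0954]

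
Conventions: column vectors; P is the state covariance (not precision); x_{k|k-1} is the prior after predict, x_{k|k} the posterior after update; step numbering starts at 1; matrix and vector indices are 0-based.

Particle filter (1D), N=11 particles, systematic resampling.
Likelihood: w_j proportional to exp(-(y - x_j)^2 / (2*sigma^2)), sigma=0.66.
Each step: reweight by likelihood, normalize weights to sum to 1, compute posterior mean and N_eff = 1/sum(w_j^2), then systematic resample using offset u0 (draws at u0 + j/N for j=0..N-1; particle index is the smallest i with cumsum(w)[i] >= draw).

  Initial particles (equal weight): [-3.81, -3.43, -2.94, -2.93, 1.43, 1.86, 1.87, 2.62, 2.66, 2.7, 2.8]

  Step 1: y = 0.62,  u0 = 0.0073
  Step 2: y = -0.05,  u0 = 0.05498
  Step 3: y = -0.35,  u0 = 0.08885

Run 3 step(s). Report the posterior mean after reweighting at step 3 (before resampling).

step 1: w=[0.0000, 0.0000, 0.0000, 0.0000, 0.5617, 0.2042, 0.1985, 0.0121, 0.0100, 0.0083, 0.0051]  mean=1.6494  Neff=2.5189  idx=[4, 4, 4, 4, 4, 4, 4, 5, 5, 6, 6]
step 2: w=[0.1293, 0.1293, 0.1293, 0.1293, 0.1293, 0.1293, 0.1293, 0.0243, 0.0243, 0.0232, 0.0232]  mean=1.4713  Neff=8.3843  idx=[0, 1, 1, 2, 3, 3, 4, 5, 6, 6, 9]
step 3: w=[0.0987, 0.0987, 0.0987, 0.0987, 0.0987, 0.0987, 0.0987, 0.0987, 0.0987, 0.0987, 0.0131]  mean=1.4358  Neff=10.2490  idx=[0, 1, 2, 3, 4, 5, 6, 7, 8, 9, 10]

post_mean = 1.4358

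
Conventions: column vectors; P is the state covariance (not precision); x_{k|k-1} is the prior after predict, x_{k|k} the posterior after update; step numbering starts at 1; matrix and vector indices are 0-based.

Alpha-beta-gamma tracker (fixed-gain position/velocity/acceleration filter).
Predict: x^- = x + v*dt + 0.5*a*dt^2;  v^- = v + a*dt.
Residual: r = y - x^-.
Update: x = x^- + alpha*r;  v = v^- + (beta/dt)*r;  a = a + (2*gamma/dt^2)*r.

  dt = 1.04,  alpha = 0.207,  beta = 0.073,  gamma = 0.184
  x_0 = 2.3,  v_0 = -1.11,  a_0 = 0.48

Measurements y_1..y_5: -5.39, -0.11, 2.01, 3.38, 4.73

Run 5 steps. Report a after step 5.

a_post = 7.5923

step 1: x_pred=1.4052  r=-6.7952  x^+=-0.0014  v^+=-1.0878  a^+=-1.8320
step 2: x_pred=-2.1234  r=2.0134  x^+=-1.7066  v^+=-2.8517  a^+=-1.1469
step 3: x_pred=-5.2927  r=7.3027  x^+=-3.7810  v^+=-3.5319  a^+=1.3377
step 4: x_pred=-6.7308  r=10.1108  x^+=-4.6378  v^+=-1.4310  a^+=4.7778
step 5: x_pred=-3.5423  r=8.2723  x^+=-1.8299  v^+=4.1185  a^+=7.5923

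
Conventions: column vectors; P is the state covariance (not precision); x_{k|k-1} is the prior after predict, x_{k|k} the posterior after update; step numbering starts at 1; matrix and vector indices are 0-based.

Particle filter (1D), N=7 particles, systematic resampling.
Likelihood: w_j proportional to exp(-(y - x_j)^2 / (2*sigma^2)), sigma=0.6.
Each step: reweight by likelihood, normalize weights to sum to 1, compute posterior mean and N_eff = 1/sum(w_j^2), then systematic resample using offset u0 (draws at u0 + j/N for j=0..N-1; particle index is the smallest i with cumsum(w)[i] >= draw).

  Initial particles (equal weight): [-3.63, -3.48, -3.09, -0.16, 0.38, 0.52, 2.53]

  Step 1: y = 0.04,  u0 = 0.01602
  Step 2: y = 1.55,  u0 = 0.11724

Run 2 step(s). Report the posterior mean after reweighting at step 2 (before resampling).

step 1: w=[0.0000, 0.0000, 0.0000, 0.3748, 0.3374, 0.2877, 0.0001]  mean=0.2180  Neff=2.9665  idx=[3, 3, 3, 4, 4, 5, 5]
step 2: w=[0.0213, 0.0213, 0.0213, 0.1847, 0.1847, 0.2833, 0.2833]  mean=0.4248  Neff=4.3449  idx=[3, 4, 4, 5, 5, 6, 6]

post_mean = 0.4248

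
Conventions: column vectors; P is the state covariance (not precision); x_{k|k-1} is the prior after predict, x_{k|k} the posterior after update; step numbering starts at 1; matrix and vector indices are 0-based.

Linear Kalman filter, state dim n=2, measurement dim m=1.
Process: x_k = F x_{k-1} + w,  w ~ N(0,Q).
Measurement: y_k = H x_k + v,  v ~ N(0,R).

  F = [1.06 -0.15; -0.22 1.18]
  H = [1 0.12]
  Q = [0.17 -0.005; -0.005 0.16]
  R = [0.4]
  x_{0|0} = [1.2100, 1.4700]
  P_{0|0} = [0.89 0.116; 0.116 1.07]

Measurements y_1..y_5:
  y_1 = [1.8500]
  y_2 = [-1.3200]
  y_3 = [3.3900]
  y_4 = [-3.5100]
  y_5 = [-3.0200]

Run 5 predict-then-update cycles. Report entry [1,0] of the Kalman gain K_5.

step 1: x^-=[1.0621, 1.4684]  P^-=[1.1572 -0.2530; -0.2530 1.6327]  S=[1.5200]  K=[0.7413; -0.0376]  nu=[0.6117]  x^+=[1.5156, 1.4454]  P^+=[0.3218 -0.2107; -0.2107 1.6306]
step 2: x^-=[1.3897, 1.3722]  P^-=[0.6353 -0.6391; -0.6391 2.5554]  S=[0.9187]  K=[0.6080; -0.3619]  nu=[-2.8744]  x^+=[-0.3580, 2.4125]  P^+=[0.2956 -0.4370; -0.4370 2.4350]
step 3: x^-=[-0.7413, 2.9255]  P^-=[0.6959 -1.0659; -1.0659 3.7917]  S=[0.8947]  K=[0.6349; -0.6828]  nu=[3.7803]  x^+=[1.6586, 0.3442]  P^+=[0.3353 -0.6781; -0.6781 3.3746]
step 4: x^-=[1.7065, 0.0413]  P^-=[0.8383 -1.5510; -1.5510 5.2270]  S=[0.9413]  K=[0.6928; -0.9813]  nu=[-5.2215]  x^+=[-1.9111, 5.1653]  P^+=[0.3865 -0.9110; -0.9110 4.3205]
step 5: x^-=[-2.8006, 6.5155]  P^-=[0.9911 -2.0294; -2.0294 6.6676]  S=[1.0001]  K=[0.7475; -1.2292]  nu=[-1.0013]  x^+=[-3.5491, 7.7462]  P^+=[0.4323 -1.1105; -1.1105 5.1566]

K[1,0] = -1.2292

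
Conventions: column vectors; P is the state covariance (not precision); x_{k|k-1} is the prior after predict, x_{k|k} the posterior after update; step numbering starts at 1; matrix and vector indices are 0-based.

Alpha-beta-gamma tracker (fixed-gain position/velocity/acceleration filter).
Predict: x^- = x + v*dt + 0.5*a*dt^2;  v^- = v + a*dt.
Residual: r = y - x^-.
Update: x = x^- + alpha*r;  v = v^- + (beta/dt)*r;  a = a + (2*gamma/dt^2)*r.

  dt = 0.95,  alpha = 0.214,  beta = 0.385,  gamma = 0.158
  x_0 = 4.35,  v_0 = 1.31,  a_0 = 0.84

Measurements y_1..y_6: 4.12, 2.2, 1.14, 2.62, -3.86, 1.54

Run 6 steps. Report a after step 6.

step 1: x_pred=5.9736  r=-1.8536  x^+=5.5769  v^+=1.3568  a^+=0.1910
step 2: x_pred=6.9521  r=-4.7521  x^+=5.9351  v^+=-0.3876  a^+=-1.4729
step 3: x_pred=4.9023  r=-3.7623  x^+=4.0972  v^+=-3.3115  a^+=-2.7902
step 4: x_pred=-0.3079  r=2.9279  x^+=0.3187  v^+=-4.7757  a^+=-1.7651
step 5: x_pred=-5.0147  r=1.1547  x^+=-4.7676  v^+=-5.9845  a^+=-1.3608
step 6: x_pred=-11.0669  r=12.6069  x^+=-8.3690  v^+=-2.1681  a^+=3.0534

a_post = 3.0534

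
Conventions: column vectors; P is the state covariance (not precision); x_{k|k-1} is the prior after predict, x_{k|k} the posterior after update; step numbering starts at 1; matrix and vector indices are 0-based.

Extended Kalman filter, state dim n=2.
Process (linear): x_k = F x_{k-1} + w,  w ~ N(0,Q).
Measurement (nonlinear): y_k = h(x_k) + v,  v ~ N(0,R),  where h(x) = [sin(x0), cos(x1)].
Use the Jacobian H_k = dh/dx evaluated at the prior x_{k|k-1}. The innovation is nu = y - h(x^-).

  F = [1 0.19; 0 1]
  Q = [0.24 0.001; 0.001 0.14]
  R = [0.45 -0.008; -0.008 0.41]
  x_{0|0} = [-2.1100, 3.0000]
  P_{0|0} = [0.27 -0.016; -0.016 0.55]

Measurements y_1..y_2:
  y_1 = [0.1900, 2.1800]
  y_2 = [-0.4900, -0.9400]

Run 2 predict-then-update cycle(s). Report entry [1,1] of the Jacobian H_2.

step 1: x^-=[-1.5400, 3.0000]  P^-=[0.5238 0.0895; 0.0895 0.6900]  H_jac=[0.0308 0.0000; 0.0000 -0.1411]  S=[0.4505 -0.0084; -0.0084 0.4237]  K=[0.0353 -0.0291; 0.0018 -0.2298]  nu=[1.1895, 3.1700]  x^+=[-1.5903, 2.2739]  P^+=[0.5228 0.0866; 0.0866 0.6676]
step 2: x^-=[-1.1583, 2.2739]  P^-=[0.8198 0.2144; 0.2144 0.8076]  H_jac=[0.4009 0.0000; 0.0000 -0.7629]  S=[0.5818 -0.0736; -0.0736 0.8800]  K=[0.5472 -0.1401; 0.0598 -0.6951]  nu=[0.4261, -0.2934]  x^+=[-0.8840, 2.5033]  P^+=[0.6171 0.0810; 0.0810 0.3742]

H_jac[1,1] = -0.7629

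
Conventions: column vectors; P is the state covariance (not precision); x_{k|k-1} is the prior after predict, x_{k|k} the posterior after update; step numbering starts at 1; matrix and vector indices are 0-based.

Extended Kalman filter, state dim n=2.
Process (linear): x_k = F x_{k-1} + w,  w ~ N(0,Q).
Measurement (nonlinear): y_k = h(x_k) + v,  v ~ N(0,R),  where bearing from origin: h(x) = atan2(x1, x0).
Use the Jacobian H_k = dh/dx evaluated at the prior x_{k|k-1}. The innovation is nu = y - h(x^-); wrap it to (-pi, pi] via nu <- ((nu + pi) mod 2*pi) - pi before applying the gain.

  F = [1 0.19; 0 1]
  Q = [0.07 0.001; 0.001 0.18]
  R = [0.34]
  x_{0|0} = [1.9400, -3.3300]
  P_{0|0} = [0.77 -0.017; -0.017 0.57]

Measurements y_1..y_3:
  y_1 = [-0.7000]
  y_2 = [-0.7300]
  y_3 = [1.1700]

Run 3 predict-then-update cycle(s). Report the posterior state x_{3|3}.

step 1: x^-=[1.3073, -3.3300]  P^-=[0.8541 0.0923; 0.0923 0.7500]  H_jac=[0.2602 0.1021]  S=[0.4106]  K=[0.5643; 0.2451]  nu=[0.4967]  x^+=[1.5876, -3.2083]  P^+=[0.7234 0.0355; 0.0355 0.7253]
step 2: x^-=[0.9780, -3.2083]  P^-=[0.8331 0.1743; 0.1743 0.9053]  H_jac=[0.2852 0.0869]  S=[0.4232]  K=[0.5972; 0.3034]  nu=[0.5449]  x^+=[1.3034, -3.0429]  P^+=[0.6821 0.0976; 0.0976 0.8664]
step 3: x^-=[0.7252, -3.0429]  P^-=[0.8205 0.2633; 0.2633 1.0464]  H_jac=[0.3110 0.0741]  S=[0.4372]  K=[0.6282; 0.3646]  nu=[2.5068]  x^+=[2.3000, -2.1289]  P^+=[0.6480 0.1631; 0.1631 0.9882]

x_post = [2.3000, -2.1289]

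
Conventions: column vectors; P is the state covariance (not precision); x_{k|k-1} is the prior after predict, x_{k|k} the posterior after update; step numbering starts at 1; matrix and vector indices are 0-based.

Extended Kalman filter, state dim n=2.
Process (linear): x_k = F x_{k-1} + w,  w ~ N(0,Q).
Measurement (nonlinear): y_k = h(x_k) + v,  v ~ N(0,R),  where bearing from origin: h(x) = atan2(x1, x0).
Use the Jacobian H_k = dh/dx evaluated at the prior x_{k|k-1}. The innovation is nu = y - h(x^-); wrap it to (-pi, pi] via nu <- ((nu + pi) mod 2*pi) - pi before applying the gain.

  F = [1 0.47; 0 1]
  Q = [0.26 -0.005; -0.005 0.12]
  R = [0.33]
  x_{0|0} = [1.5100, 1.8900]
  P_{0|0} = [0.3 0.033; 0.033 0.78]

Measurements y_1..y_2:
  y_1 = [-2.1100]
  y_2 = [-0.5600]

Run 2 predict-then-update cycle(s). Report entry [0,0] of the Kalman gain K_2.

K[0,0] = 0.3156

step 1: x^-=[2.3983, 1.8900]  P^-=[0.7633 0.3946; 0.3946 0.9000]  H_jac=[-0.2027 0.2572]  S=[0.3798]  K=[-0.1402; 0.3990]  nu=[-2.7774]  x^+=[2.7876, 0.7819]  P^+=[0.7559 0.4158; 0.4158 0.8396]
step 2: x^-=[3.1551, 0.7819]  P^-=[1.5922 0.8054; 0.8054 0.9596]  H_jac=[-0.0740 0.2986]  S=[0.3887]  K=[0.3156; 0.5838]  nu=[-0.8029]  x^+=[2.9017, 0.3131]  P^+=[1.5535 0.7338; 0.7338 0.8271]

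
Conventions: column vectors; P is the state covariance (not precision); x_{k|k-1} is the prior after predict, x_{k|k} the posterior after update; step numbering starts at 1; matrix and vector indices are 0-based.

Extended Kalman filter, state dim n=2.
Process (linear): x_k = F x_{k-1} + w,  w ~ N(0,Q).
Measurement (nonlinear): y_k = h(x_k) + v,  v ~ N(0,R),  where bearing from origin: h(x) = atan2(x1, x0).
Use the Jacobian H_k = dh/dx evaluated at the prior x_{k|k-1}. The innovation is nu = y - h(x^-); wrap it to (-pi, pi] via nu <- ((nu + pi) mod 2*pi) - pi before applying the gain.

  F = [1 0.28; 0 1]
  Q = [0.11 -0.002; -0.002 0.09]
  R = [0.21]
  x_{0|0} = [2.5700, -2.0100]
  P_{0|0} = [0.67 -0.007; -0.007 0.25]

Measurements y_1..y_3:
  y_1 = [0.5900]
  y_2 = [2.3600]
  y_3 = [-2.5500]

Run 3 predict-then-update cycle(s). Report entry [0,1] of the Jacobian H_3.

step 1: x^-=[2.0072, -2.0100]  P^-=[0.7957 0.0610; 0.0610 0.3400]  H_jac=[0.2491 0.2488]  S=[0.2880]  K=[0.7410; 0.3465]  nu=[1.3761]  x^+=[3.0269, -1.5332]  P^+=[0.6376 -0.0129; -0.0129 0.3054]
step 2: x^-=[2.5975, -1.5332]  P^-=[0.7643 0.0706; 0.0706 0.3954]  H_jac=[0.1685 0.2855]  S=[0.2707]  K=[0.5502; 0.4610]  nu=[2.8932]  x^+=[4.1894, -0.1996]  P^+=[0.6823 0.0019; 0.0019 0.3379]
step 3: x^-=[4.1335, -0.1996]  P^-=[0.8199 0.0945; 0.0945 0.4279]  H_jac=[0.0117 0.2414]  S=[0.2356]  K=[0.1374; 0.4431]  nu=[-2.5018]  x^+=[3.7897, -1.3081]  P^+=[0.8154 0.0802; 0.0802 0.3817]

H_jac[0,1] = 0.2414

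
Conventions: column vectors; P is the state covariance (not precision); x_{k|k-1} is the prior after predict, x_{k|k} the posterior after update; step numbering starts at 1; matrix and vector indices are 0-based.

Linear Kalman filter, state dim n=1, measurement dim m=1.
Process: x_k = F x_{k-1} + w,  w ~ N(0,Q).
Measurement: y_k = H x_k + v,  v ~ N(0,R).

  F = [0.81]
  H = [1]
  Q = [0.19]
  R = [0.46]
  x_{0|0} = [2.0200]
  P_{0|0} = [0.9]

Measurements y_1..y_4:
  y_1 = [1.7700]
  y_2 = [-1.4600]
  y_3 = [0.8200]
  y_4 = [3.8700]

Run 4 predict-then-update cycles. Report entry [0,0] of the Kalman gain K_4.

step 1: x^-=[1.6362]  P^-=[0.7805]  S=[1.2405]  K=[0.6292]  nu=[0.1338]  x^+=[1.7204]  P^+=[0.2894]
step 2: x^-=[1.3935]  P^-=[0.3799]  S=[0.8399]  K=[0.4523]  nu=[-2.8535]  x^+=[0.1028]  P^+=[0.2081]
step 3: x^-=[0.0833]  P^-=[0.3265]  S=[0.7865]  K=[0.4151]  nu=[0.7367]  x^+=[0.3891]  P^+=[0.1910]
step 4: x^-=[0.3152]  P^-=[0.3153]  S=[0.7753]  K=[0.4067]  nu=[3.5548]  x^+=[1.7608]  P^+=[0.1871]

K[0,0] = 0.4067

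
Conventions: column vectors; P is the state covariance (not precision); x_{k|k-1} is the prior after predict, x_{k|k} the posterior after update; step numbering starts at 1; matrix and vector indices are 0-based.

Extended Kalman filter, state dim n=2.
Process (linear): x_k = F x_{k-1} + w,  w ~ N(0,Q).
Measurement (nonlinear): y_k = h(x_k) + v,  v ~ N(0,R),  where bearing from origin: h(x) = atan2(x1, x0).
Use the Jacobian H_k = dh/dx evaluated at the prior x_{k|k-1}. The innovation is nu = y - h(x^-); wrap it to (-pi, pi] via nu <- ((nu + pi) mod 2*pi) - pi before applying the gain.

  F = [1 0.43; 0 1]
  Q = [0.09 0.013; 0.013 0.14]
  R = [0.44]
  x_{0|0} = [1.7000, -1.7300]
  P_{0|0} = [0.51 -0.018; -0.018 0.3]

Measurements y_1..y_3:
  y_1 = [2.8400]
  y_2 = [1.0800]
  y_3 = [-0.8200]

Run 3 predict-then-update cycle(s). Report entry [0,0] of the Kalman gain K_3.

K[0,0] = 0.0834

step 1: x^-=[0.9561, -1.7300]  P^-=[0.6400 0.1240; 0.1240 0.4400]  H_jac=[0.4428 0.2447]  S=[0.6187]  K=[0.5071; 0.2628]  nu=[-2.3773]  x^+=[-0.2494, -2.3547]  P^+=[0.4809 0.0416; 0.0416 0.3973]
step 2: x^-=[-1.2619, -2.3547]  P^-=[0.6801 0.2254; 0.2254 0.5373]  H_jac=[0.3299 -0.1768]  S=[0.5045]  K=[0.3658; -0.0409]  nu=[-3.1404]  x^+=[-2.4105, -2.2263]  P^+=[0.6126 0.2329; 0.2329 0.5364]
step 3: x^-=[-3.3678, -2.2263]  P^-=[1.0021 0.4766; 0.4766 0.6764]  H_jac=[0.1366 -0.2066]  S=[0.4607]  K=[0.0834; -0.1621]  nu=[1.7375]  x^+=[-3.2230, -2.5079]  P^+=[0.9989 0.4828; 0.4828 0.6643]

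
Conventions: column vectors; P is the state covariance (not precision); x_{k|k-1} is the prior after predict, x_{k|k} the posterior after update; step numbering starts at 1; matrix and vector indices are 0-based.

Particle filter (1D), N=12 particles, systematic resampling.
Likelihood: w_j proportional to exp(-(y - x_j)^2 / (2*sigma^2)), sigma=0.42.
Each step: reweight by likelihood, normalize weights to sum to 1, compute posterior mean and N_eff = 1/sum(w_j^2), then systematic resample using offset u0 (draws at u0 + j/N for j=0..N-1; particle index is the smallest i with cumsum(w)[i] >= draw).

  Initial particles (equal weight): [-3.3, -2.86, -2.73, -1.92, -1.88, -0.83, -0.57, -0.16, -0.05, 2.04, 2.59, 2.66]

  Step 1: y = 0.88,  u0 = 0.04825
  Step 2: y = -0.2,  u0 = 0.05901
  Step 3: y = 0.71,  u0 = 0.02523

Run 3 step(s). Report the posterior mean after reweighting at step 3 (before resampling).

step 1: w=[0.0000, 0.0000, 0.0000, 0.0000, 0.0000, 0.0016, 0.0163, 0.2950, 0.5452, 0.1396, 0.0016, 0.0008]  mean=0.2059  Neff=2.4755  idx=[7, 7, 7, 7, 8, 8, 8, 8, 8, 8, 9, 9]
step 2: w=[0.1036, 0.1036, 0.1036, 0.1036, 0.0976, 0.0976, 0.0976, 0.0976, 0.0976, 0.0976, 0.0000, 0.0000]  mean=-0.0956  Neff=9.9915  idx=[0, 1, 2, 2, 3, 4, 5, 6, 7, 8, 8, 9]
step 3: w=[0.0601, 0.0601, 0.0601, 0.0601, 0.0601, 0.0999, 0.0999, 0.0999, 0.0999, 0.0999, 0.0999, 0.0999]  mean=-0.0831  Neff=11.3693  idx=[0, 1, 3, 4, 5, 6, 7, 8, 8, 9, 10, 11]

post_mean = -0.0831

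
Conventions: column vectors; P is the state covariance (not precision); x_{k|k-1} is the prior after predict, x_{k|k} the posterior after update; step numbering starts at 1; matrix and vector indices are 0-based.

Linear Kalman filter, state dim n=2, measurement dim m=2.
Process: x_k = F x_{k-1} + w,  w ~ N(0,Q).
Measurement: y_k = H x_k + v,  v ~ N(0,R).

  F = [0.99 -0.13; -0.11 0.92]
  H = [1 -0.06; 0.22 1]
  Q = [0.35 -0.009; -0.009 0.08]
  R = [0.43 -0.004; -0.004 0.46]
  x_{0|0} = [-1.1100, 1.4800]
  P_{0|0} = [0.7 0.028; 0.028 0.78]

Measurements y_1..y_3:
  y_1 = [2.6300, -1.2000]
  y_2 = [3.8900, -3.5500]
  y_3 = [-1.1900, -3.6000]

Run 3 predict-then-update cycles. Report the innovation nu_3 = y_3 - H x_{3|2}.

innov = [-4.4050, -1.9016]

step 1: x^-=[-1.2913, 1.4837]  P^-=[1.0420 -0.1526; -0.1526 0.7430]  S=[1.4930 0.0301; 0.0301 1.1863]  K=[0.7031 0.0468; -0.1442 0.6017]  nu=[4.0103, -2.3996]  x^+=[1.4162, -0.5384]  P^+=[0.2993 -0.0471; -0.0471 0.2877]
step 2: x^-=[1.4720, -0.6511]  P^-=[0.6604 -0.1196; -0.1196 0.3367]  S=[1.1059 0.0030; 0.0030 0.7760]  K=[0.6035 0.0307; -0.1275 0.4005]  nu=[2.3789, -3.2228]  x^+=[2.8088, -2.2450]  P^+=[0.2567 -0.0448; -0.0448 0.1946]
step 3: x^-=[3.0726, -2.3744]  P^-=[0.6164 -0.1016; -0.1016 0.2568]  S=[1.0595 0.0159; 0.0159 0.7020]  K=[0.5870 0.0351; -0.1155 0.3367]  nu=[-4.4050, -1.9016]  x^+=[0.4201, -2.5057]  P^+=[0.2498 -0.0412; -0.0412 0.1644]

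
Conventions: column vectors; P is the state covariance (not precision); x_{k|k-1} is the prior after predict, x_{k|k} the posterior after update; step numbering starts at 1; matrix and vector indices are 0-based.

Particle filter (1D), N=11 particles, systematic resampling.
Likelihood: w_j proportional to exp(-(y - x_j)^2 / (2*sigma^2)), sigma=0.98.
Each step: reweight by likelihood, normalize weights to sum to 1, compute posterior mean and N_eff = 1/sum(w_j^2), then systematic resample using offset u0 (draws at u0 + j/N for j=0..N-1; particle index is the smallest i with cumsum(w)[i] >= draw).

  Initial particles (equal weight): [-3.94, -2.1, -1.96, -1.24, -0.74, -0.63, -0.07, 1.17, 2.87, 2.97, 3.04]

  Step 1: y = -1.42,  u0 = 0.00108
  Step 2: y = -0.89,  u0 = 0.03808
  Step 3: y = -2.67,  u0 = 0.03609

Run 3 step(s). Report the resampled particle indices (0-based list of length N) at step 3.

resampled_idx = [0, 0, 1, 1, 1, 2, 2, 3, 4, 5, 8]

step 1: w=[0.0080, 0.1712, 0.1871, 0.2141, 0.1712, 0.1574, 0.0843, 0.0066, 0.0000, 0.0000, 0.0000]  mean=-1.2471  Neff=5.8318  idx=[0, 1, 2, 2, 2, 3, 3, 4, 4, 5, 6]
step 2: w=[0.0010, 0.0610, 0.0720, 0.0720, 0.0720, 0.1226, 0.1226, 0.1292, 0.1292, 0.1262, 0.0921]  mean=-1.1369  Neff=9.3334  idx=[1, 2, 4, 5, 6, 6, 7, 8, 8, 9, 10]
step 3: w=[0.2115, 0.1926, 0.1926, 0.0864, 0.0864, 0.0864, 0.0360, 0.0360, 0.0360, 0.0287, 0.0074]  mean=-1.6190  Neff=6.8455  idx=[0, 0, 1, 1, 1, 2, 2, 3, 4, 5, 8]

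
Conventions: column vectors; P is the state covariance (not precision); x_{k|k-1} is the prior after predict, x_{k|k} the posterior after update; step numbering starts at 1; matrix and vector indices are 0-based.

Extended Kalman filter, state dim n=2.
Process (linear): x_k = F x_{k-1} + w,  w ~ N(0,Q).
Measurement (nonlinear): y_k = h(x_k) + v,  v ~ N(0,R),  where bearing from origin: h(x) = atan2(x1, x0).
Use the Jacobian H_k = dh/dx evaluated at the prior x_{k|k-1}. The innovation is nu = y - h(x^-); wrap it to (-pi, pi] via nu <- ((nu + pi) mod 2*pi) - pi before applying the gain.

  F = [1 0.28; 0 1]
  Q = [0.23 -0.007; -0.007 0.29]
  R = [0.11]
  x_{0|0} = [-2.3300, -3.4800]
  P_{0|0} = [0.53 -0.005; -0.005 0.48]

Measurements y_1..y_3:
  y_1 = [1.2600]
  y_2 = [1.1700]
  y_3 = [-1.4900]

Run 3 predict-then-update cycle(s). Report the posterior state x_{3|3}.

x_post = [-7.1393, -1.8425]

step 1: x^-=[-3.3044, -3.4800]  P^-=[0.7948 0.1224; 0.1224 0.7700]  H_jac=[0.1511 -0.1435]  S=[0.1387]  K=[0.7394; -0.6632]  nu=[-2.6929]  x^+=[-5.2954, -1.6940]  P^+=[0.7190 0.1904; 0.1904 0.7090]
step 2: x^-=[-5.7697, -1.6940]  P^-=[1.1112 0.3819; 0.3819 0.9990]  H_jac=[0.0468 -0.1596]  S=[0.1322]  K=[-0.0672; -1.0707]  nu=[-2.2572]  x^+=[-5.6180, 0.7228]  P^+=[1.1106 0.3724; 0.3724 0.8475]
step 3: x^-=[-5.4156, 0.7228]  P^-=[1.6156 0.6027; 0.6027 1.1375]  H_jac=[-0.0242 -0.1814]  S=[0.1537]  K=[-0.9661; -1.4377]  nu=[1.7843]  x^+=[-7.1393, -1.8425]  P^+=[1.4722 0.3893; 0.3893 0.8198]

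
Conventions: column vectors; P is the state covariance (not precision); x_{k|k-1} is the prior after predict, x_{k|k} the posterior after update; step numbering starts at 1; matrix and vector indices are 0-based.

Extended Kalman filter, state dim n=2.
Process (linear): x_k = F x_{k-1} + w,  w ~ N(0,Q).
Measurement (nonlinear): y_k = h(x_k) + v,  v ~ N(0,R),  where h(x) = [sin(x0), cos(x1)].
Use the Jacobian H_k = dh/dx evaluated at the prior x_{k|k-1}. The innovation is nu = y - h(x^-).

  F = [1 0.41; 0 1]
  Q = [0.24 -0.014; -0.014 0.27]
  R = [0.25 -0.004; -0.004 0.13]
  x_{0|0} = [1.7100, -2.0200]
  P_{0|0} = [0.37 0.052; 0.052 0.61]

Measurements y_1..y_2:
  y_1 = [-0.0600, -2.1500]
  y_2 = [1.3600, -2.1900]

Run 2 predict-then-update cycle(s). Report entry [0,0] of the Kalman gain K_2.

K[0,0] = 0.0202

step 1: x^-=[0.8818, -2.0200]  P^-=[0.7552 0.2881; 0.2881 0.8800]  H_jac=[0.6358 0.0000; 0.0000 0.9008]  S=[0.5552 0.1610; 0.1610 0.8441]  K=[0.8210 0.1509; 0.0609 0.9275]  nu=[-0.8319, -1.7158]  x^+=[-0.0600, -3.6621]  P^+=[0.3219 0.0181; 0.0181 0.1336]
step 2: x^-=[-1.5615, -3.6621]  P^-=[0.5992 0.0589; 0.0589 0.4036]  H_jac=[0.0093 0.0000; 0.0000 -0.4973]  S=[0.2501 -0.0043; -0.0043 0.2298]  K=[0.0202 -0.1271; -0.0127 -0.8736]  nu=[2.3600, -1.3224]  x^+=[-1.3458, -2.5369]  P^+=[0.5954 0.0334; 0.0334 0.2283]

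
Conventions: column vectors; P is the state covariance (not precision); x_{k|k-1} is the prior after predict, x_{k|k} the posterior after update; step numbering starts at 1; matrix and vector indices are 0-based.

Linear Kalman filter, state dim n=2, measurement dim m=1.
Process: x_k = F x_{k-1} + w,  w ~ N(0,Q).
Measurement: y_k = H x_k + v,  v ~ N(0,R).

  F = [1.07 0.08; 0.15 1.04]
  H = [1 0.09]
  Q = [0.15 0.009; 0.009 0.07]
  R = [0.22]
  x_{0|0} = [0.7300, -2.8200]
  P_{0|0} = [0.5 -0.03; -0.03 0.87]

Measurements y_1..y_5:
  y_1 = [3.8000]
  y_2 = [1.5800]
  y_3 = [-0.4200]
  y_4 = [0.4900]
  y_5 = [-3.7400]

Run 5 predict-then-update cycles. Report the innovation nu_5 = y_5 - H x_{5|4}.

step 1: x^-=[0.5555, -2.8233]  P^-=[0.7229 0.1279; 0.1279 1.0129]  S=[0.9741]  K=[0.7539; 0.2249]  nu=[3.4986]  x^+=[3.1931, -2.0366]  P^+=[0.1692 -0.0373; -0.0373 0.9636]
step 2: x^-=[3.2537, -1.6391]  P^-=[0.3435 0.0744; 0.0744 1.1044]  S=[0.5859]  K=[0.5978; 0.2967]  nu=[-1.5262]  x^+=[2.3414, -2.0919]  P^+=[0.1342 -0.0295; -0.0295 1.0529]
step 3: x^-=[2.3379, -1.8244]  P^-=[0.3053 0.0850; 0.0850 1.2026]  S=[0.5503]  K=[0.5686; 0.3511]  nu=[-2.5937]  x^+=[0.8630, -2.7349]  P^+=[0.1273 -0.0249; -0.0249 1.1348]
step 4: x^-=[0.7046, -2.7149]  P^-=[0.2988 0.0958; 0.0958 1.2925]  S=[0.5465]  K=[0.5625; 0.3882]  nu=[0.0297]  x^+=[0.7213, -2.7033]  P^+=[0.1259 -0.0235; -0.0235 1.2101]
step 5: x^-=[0.5556, -2.7033]  P^-=[0.2978 0.1034; 0.1034 1.3743]  S=[0.5476]  K=[0.5609; 0.4148]  nu=[-4.0523]  x^+=[-1.7174, -4.3842]  P^+=[0.1256 -0.0240; -0.0240 1.2801]

innov = [-4.0523]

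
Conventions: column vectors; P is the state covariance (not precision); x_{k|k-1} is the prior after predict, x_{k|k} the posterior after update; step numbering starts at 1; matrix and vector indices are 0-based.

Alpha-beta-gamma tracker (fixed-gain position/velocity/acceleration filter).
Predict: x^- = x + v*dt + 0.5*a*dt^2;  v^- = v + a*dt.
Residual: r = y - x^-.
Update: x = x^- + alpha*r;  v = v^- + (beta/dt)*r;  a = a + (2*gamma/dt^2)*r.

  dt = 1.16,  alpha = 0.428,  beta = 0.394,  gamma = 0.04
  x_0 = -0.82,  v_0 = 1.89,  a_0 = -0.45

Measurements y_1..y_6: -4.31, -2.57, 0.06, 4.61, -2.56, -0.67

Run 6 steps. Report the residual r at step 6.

step 1: x_pred=1.0696  r=-5.3796  x^+=-1.2328  v^+=-0.4592  a^+=-0.7698
step 2: x_pred=-2.2835  r=-0.2865  x^+=-2.4061  v^+=-1.4495  a^+=-0.7869
step 3: x_pred=-4.6170  r=4.6770  x^+=-2.6152  v^+=-0.7737  a^+=-0.5088
step 4: x_pred=-3.8551  r=8.4651  x^+=-0.2320  v^+=1.5113  a^+=-0.0055
step 5: x_pred=1.5173  r=-4.0773  x^+=-0.2278  v^+=0.1200  a^+=-0.2479
step 6: x_pred=-0.2554  r=-0.4146  x^+=-0.4329  v^+=-0.3084  a^+=-0.2726

resid = -0.4146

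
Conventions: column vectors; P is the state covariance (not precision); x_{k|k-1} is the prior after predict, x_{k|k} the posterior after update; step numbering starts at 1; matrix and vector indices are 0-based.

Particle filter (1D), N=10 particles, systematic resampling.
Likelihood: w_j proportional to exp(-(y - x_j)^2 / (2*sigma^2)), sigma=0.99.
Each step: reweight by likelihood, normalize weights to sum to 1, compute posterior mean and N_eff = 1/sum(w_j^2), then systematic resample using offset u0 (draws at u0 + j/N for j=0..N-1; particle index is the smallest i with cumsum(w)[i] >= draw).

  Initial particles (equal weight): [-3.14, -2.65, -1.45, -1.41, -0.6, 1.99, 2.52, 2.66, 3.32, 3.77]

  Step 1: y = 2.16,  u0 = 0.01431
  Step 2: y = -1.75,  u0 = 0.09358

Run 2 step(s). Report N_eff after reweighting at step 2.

step 1: w=[0.0000, 0.0000, 0.0004, 0.0004, 0.0057, 0.2741, 0.2604, 0.2449, 0.1400, 0.0741]  mean=2.5928  Neff=4.3854  idx=[5, 5, 5, 6, 6, 6, 7, 7, 8, 8]
step 2: w=[0.2880, 0.2880, 0.2880, 0.0330, 0.0330, 0.0330, 0.0178, 0.0178, 0.0007, 0.0007]  mean=2.0683  Neff=3.9572  idx=[0, 0, 1, 1, 1, 2, 2, 2, 3, 7]

N_eff = 3.9572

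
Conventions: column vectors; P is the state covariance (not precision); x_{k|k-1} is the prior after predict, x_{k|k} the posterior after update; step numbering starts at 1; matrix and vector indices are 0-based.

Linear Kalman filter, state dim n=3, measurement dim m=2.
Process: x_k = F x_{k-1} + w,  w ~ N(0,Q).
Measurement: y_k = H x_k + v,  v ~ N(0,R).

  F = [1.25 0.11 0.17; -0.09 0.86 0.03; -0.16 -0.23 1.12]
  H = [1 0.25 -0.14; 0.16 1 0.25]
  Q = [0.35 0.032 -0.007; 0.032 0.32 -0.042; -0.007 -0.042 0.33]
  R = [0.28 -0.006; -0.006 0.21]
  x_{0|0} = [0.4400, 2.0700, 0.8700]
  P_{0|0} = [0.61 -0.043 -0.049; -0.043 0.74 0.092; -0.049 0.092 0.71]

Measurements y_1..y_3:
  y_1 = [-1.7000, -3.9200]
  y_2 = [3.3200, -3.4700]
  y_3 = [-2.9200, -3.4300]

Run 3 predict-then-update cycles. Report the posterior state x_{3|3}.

step 1: x^-=[0.9256, 1.7667, 0.4279]  P^-=[1.3034 0.0039 -0.0589; 0.0039 0.8846 -0.0576; -0.0589 -0.0576 1.2424]  S=[1.6855 0.3753; 0.3753 1.1733]  K=[0.7981 -0.0868; -0.0290 0.7514; -0.2077 0.2741]  nu=[-3.0074, -5.9418]  x^+=[-0.9589, -2.6109, -0.5758]  P^+=[0.2730 -0.1066 0.1595; -0.1066 0.2370 -0.2478; 0.1595 -0.2478 1.1243]
step 2: x^-=[-1.5837, -2.1763, 0.1090]  P^-=[0.8411 -0.1176 0.3772; -0.1176 0.5013 -0.2885; 0.3772 -0.2885 1.8224]  S=[1.0440 0.1761; 0.1761 0.6951]  K=[0.7312 -0.0251; -0.0558 0.6046; -0.0077 0.3292]  nu=[5.4631, -1.0675]  x^+=[2.4375, -3.1267, -0.2846]  P^+=[0.2890 -0.1425 0.3464; -0.1425 0.2559 -0.4232; 0.3464 -0.4232 1.7480]
step 3: x^-=[2.6546, -2.9169, 0.0104]  P^-=[0.9474 -0.1747 0.7449; -0.1747 0.5115 -0.4544; 0.7449 -0.4544 2.6270]  S=[1.0467 0.2046; 0.2046 0.6865]  K=[0.7617 0.0106; -0.0948 0.5672; 0.1702 0.4177]  nu=[-4.8439, -0.9404]  x^+=[-1.0448, -2.9909, -1.2067]  P^+=[0.3368 -0.1914 0.5408; -0.1914 0.3033 -0.6118; 0.5408 -0.6118 2.4478]

x_post = [-1.0448, -2.9909, -1.2067]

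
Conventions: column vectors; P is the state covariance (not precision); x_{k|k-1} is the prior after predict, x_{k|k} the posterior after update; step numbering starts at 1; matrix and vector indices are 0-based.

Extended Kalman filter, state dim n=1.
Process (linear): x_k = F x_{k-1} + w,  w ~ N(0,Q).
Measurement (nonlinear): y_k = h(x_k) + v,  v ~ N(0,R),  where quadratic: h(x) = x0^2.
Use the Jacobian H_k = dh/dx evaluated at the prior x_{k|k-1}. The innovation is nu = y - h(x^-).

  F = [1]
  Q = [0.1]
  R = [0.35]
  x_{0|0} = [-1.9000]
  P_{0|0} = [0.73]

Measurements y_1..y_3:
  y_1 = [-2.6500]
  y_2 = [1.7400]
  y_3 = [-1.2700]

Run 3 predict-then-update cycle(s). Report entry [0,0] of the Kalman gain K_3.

K[0,0] = -0.3863

step 1: x^-=[-1.9000]  P^-=[0.8300]  H_jac=[-3.8000]  S=[12.3352]  K=[-0.2557]  nu=[-6.2600]  x^+=[-0.2994]  P^+=[0.0236]
step 2: x^-=[-0.2994]  P^-=[0.1236]  H_jac=[-0.5987]  S=[0.3943]  K=[-0.1876]  nu=[1.6504]  x^+=[-0.6090]  P^+=[0.1097]
step 3: x^-=[-0.6090]  P^-=[0.2097]  H_jac=[-1.2180]  S=[0.6611]  K=[-0.3863]  nu=[-1.6409]  x^+=[0.0249]  P^+=[0.1110]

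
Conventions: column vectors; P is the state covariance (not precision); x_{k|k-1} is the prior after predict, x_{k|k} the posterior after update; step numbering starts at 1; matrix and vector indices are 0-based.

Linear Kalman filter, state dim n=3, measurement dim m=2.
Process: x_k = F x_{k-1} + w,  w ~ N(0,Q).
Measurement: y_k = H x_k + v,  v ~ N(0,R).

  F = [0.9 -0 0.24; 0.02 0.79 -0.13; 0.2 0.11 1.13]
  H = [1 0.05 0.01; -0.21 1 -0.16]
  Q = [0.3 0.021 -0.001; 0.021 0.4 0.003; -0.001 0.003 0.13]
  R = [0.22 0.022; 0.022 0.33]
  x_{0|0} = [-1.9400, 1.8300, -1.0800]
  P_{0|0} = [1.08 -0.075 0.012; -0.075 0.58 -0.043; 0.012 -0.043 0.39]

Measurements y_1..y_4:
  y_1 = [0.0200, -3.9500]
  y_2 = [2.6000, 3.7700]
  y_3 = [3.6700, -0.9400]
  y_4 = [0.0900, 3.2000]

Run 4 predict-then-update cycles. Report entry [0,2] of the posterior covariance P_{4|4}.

P_post[0,2] = 0.0831

step 1: x^-=[-2.0052, 1.5473, -1.4071]  P^-=[1.2024 -0.0346 0.3034; -0.0346 0.7754 -0.0494; 0.3034 -0.0494 0.6696]  S=[1.4270 -0.2763; -0.2763 1.2263]  K=[0.8266 -0.0874; 0.1332 0.6747; 0.1890 -0.1370]  nu=[1.9619, -6.1435]  x^+=[0.1537, -2.3363, -0.1945]  P^+=[0.1781 0.0315 0.0298; 0.0315 0.2415 0.0582; 0.0298 0.0582 0.5813]
step 2: x^-=[0.0917, -1.8174, -0.4460]  P^-=[0.4906 0.0362 0.2251; 0.0362 0.5495 -0.0046; 0.2251 -0.0046 0.9117]  S=[0.7202 -0.0557; -0.0557 0.9259]  K=[0.6814 -0.0701; 0.1343 0.5942; 0.3099 -0.1949]  nu=[2.6036, 5.5353]  x^+=[1.4778, 1.8211, -0.7182]  P^+=[0.1463 0.0309 0.0518; 0.0309 0.2185 0.0815; 0.0518 0.0815 0.8006]
step 3: x^-=[1.1577, 1.5616, -0.3156]  P^-=[0.4870 0.0302 0.3028; 0.0302 0.5340 -0.0187; 0.3028 -0.0187 1.2058]  S=[0.7175 -0.0747; -0.0747 0.9299]  K=[0.6772 -0.0752; 0.1397 0.5818; 0.4102 -0.2630]  nu=[2.4374, -2.3090]  x^+=[2.9819, 0.5587, 1.2914]  P^+=[0.1451 0.0317 0.0695; 0.0317 0.2173 0.0976; 0.0695 0.0976 1.0046]
step 4: x^-=[2.9937, 0.3331, 2.1171]  P^-=[0.5054 0.0255 0.3773; 0.0255 0.5333 -0.0346; 0.3773 -0.0346 1.4783]  S=[0.7369 -0.0958; -0.0958 0.9491]  K=[0.6823 -0.0797; 0.1453 0.5767; 0.4881 -0.3198]  nu=[-2.9415, 3.8343]  x^+=[0.6812, 2.1170, -0.5451]  P^+=[0.1459 0.0326 0.0831; 0.0326 0.2181 0.1108; 0.0831 0.1108 1.1757]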